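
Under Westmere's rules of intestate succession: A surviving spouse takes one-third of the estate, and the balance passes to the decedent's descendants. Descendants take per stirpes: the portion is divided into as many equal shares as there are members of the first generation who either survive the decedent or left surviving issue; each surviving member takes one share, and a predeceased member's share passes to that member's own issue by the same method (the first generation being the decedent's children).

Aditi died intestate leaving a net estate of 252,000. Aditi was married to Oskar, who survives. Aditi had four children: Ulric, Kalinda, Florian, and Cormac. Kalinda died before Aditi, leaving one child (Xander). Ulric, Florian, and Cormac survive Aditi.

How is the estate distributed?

Oskar: 84,000; Ulric: 42,000; Xander: 42,000; Florian: 42,000; Cormac: 42,000

Oskar takes one-third of 252,000 = 84,000. The remaining 168,000 passes to the descendants.
The descendants' portion (168,000) is divided into 4 shares of 42,000: Ulric, Florian, and Cormac each take 42,000; Kalinda's 42,000 share passes to Kalinda's issue.
Kalinda's share (42,000) passes entirely to Xander.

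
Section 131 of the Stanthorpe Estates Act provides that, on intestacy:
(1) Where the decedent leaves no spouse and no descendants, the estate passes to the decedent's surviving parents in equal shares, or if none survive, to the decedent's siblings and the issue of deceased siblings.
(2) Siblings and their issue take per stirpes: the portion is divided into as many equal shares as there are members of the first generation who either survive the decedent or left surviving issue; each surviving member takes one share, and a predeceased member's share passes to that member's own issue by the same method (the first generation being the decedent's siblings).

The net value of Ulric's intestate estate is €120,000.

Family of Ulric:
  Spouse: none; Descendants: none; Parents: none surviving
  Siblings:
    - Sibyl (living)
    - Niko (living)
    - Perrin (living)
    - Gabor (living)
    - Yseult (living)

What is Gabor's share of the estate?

The entire €120,000 passes to the siblings and their issue.
That amount (€120,000) is divided into 5 shares of €24,000: Sibyl, Niko, Perrin, Gabor, and Yseult each take €24,000.

Gabor receives €24,000.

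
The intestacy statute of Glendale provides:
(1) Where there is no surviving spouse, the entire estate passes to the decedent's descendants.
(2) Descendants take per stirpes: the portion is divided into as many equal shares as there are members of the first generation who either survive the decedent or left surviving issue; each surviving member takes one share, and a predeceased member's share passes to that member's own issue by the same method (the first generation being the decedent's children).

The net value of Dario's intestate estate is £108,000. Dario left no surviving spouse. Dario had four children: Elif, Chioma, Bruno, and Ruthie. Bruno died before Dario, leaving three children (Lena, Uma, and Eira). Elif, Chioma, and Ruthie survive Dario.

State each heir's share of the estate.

The entire £108,000 passes to the descendants.
That amount (£108,000) is divided into 4 shares of £27,000: Elif, Chioma, and Ruthie each take £27,000; Bruno's £27,000 share passes to Bruno's issue.
Bruno's share (£27,000) is divided into 3 shares of £9,000: Lena, Uma, and Eira each take £9,000.

Elif: £27,000; Chioma: £27,000; Lena: £9,000; Uma: £9,000; Eira: £9,000; Ruthie: £27,000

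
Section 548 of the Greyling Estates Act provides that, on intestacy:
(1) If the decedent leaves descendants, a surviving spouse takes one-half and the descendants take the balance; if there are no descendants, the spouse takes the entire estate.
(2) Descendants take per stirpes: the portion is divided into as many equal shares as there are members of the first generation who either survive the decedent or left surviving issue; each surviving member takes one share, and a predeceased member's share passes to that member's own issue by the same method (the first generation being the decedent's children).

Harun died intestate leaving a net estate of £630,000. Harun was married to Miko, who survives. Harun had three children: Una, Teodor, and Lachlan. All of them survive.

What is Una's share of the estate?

Miko takes one-half of £630,000 = £315,000. The remaining £315,000 passes to the descendants.
The descendants' portion (£315,000) is divided into 3 shares of £105,000: Una, Teodor, and Lachlan each take £105,000.

Una receives £105,000.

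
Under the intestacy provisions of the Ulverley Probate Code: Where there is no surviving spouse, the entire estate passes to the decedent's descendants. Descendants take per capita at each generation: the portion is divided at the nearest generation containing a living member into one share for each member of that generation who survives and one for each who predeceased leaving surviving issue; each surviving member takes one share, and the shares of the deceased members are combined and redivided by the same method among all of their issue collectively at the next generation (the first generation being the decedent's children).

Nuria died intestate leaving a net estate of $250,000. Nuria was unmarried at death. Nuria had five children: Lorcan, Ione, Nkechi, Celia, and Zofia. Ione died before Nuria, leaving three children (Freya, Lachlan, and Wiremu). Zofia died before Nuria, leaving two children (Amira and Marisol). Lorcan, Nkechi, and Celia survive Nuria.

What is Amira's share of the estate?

Amira receives $20,000.

The entire $250,000 passes to the descendants.
That amount ($250,000) is divided at the children's generation into 5 shares of $50,000. Lorcan, Nkechi, and Celia each take $50,000. The 2 shares of the deceased (Ione and Zofia) are combined into a pool of $100,000.
That pool ($100,000) is divided at the grandchildren's generation equally among Freya, Lachlan, Wiremu, Amira, and Marisol: $20,000 each.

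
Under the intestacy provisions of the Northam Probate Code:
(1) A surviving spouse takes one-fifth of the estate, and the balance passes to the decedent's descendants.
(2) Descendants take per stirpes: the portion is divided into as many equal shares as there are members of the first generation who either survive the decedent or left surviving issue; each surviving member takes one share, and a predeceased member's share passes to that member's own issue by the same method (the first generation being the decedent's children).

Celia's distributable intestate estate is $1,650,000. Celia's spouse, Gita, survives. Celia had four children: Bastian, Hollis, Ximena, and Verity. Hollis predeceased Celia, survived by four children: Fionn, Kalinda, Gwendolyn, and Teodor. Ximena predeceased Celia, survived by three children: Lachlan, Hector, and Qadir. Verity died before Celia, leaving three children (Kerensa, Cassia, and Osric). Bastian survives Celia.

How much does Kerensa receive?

Gita takes one-fifth of $1,650,000 = $330,000. The remaining $1,320,000 passes to the descendants.
The descendants' portion ($1,320,000) is divided into 4 shares of $330,000: Bastian takes $330,000; Hollis's $330,000 share passes to Hollis's issue; Ximena's $330,000 share passes to Ximena's issue; Verity's $330,000 share passes to Verity's issue.
Hollis's share ($330,000) is divided into 4 shares of $82,500: Fionn, Kalinda, Gwendolyn, and Teodor each take $82,500.
Ximena's share ($330,000) is divided into 3 shares of $110,000: Lachlan, Hector, and Qadir each take $110,000.
Verity's share ($330,000) is divided into 3 shares of $110,000: Kerensa, Cassia, and Osric each take $110,000.

Kerensa receives $110,000.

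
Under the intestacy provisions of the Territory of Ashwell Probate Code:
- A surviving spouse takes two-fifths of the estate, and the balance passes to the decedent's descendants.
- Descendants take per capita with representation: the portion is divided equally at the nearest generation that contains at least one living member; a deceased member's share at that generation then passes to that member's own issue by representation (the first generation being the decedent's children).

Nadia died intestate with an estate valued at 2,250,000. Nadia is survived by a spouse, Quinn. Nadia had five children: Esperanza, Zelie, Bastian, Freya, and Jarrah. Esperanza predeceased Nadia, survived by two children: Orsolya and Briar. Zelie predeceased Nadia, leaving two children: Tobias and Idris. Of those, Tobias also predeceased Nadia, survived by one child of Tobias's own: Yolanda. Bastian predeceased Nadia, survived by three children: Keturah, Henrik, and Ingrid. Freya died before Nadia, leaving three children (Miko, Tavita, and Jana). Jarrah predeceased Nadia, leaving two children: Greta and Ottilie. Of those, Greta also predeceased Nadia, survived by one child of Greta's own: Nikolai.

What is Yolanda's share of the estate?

Yolanda receives 112,500.

Quinn takes two-fifths of 2,250,000 = 900,000. The remaining 1,350,000 passes to the descendants.
No child survives, so the initial division is made at the grandchildren's generation.
The descendants' portion (1,350,000) is divided into 12 shares of 112,500: Orsolya, Briar, Idris, Keturah, Henrik, Ingrid, Miko, Tavita, Jana, and Ottilie each take 112,500; Tobias's 112,500 share passes to Tobias's issue; Greta's 112,500 share passes to Greta's issue.
Tobias's share (112,500) passes entirely to Yolanda.
Greta's share (112,500) passes entirely to Nikolai.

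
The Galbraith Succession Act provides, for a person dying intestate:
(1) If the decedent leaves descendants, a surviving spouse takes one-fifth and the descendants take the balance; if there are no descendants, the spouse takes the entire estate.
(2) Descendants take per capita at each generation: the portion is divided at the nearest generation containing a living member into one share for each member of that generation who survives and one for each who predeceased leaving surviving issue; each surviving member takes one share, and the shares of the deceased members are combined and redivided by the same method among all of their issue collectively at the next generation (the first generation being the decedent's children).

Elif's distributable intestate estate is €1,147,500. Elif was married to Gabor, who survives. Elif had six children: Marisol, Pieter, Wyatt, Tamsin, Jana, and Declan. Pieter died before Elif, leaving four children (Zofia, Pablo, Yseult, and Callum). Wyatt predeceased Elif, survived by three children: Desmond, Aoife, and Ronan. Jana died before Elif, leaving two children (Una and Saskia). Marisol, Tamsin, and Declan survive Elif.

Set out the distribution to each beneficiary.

Gabor: €229,500; Marisol: €153,000; Zofia: €51,000; Pablo: €51,000; Yseult: €51,000; Callum: €51,000; Desmond: €51,000; Aoife: €51,000; Ronan: €51,000; Tamsin: €153,000; Una: €51,000; Saskia: €51,000; Declan: €153,000

Gabor takes one-fifth of €1,147,500 = €229,500. The remaining €918,000 passes to the descendants.
The descendants' portion (€918,000) is divided at the children's generation into 6 shares of €153,000. Marisol, Tamsin, and Declan each take €153,000. The 3 shares of the deceased (Pieter, Wyatt, and Jana) are combined into a pool of €459,000.
That pool (€459,000) is divided at the grandchildren's generation equally among Zofia, Pablo, Yseult, Callum, Desmond, Aoife, Ronan, Una, and Saskia: €51,000 each.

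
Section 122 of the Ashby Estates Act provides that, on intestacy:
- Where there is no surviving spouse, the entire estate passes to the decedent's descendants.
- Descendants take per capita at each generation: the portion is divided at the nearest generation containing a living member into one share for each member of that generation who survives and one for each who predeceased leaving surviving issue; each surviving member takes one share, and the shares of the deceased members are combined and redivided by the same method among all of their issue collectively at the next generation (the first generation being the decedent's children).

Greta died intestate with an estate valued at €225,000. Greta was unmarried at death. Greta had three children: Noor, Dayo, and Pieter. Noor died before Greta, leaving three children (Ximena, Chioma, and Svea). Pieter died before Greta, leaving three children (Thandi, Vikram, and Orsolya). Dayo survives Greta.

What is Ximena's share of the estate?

Ximena receives €25,000.

The entire €225,000 passes to the descendants.
That amount (€225,000) is divided at the children's generation into 3 shares of €75,000. Dayo takes €75,000. The 2 shares of the deceased (Noor and Pieter) are combined into a pool of €150,000.
That pool (€150,000) is divided at the grandchildren's generation equally among Ximena, Chioma, Svea, Thandi, Vikram, and Orsolya: €25,000 each.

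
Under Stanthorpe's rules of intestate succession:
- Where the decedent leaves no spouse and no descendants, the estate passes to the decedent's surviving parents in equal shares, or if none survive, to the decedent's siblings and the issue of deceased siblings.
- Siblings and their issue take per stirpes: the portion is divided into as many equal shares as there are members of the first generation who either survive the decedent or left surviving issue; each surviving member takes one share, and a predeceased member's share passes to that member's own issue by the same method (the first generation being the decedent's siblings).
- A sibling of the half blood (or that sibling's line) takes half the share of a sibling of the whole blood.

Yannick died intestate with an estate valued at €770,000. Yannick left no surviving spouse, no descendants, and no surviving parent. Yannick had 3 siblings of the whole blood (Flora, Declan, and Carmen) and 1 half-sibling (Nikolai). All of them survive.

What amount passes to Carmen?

Carmen receives €220,000.

The entire €770,000 passes to the siblings and their issue.
Counting each half-blood sibling's line as half a unit, there are 7/2 units in €770,000, so one unit is €220,000. Whole-blood lines (Flora, Declan, and Carmen) take €220,000 each; half-blood lines (Nikolai) take €110,000 each.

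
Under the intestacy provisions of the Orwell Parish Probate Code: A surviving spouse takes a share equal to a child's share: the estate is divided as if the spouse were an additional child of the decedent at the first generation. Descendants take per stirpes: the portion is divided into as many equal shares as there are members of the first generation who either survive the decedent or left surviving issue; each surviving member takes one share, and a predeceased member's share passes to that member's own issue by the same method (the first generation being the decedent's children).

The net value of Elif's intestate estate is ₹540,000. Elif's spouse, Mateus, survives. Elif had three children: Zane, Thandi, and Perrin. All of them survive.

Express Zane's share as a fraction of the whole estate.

Zane receives 1/4 of the estate.

The spouse counts as an additional share at the children's level, so there are 4 primary shares of ₹135,000. Mateus takes one such share (₹135,000).
The children's combined portion (₹405,000) is divided into 3 shares of ₹135,000: Zane, Thandi, and Perrin each take ₹135,000.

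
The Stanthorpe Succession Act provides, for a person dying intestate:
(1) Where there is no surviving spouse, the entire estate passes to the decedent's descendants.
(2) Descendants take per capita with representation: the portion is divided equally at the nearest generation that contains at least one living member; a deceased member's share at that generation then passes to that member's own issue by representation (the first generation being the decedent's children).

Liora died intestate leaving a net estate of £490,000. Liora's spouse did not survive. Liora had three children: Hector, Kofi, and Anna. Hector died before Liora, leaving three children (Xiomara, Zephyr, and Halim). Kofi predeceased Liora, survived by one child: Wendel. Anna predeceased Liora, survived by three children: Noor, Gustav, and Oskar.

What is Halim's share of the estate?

The entire £490,000 passes to the descendants.
No child survives, so the initial division is made at the grandchildren's generation.
That amount (£490,000) is divided into 7 shares of £70,000: Xiomara, Zephyr, Halim, Wendel, Noor, Gustav, and Oskar each take £70,000.

Halim receives £70,000.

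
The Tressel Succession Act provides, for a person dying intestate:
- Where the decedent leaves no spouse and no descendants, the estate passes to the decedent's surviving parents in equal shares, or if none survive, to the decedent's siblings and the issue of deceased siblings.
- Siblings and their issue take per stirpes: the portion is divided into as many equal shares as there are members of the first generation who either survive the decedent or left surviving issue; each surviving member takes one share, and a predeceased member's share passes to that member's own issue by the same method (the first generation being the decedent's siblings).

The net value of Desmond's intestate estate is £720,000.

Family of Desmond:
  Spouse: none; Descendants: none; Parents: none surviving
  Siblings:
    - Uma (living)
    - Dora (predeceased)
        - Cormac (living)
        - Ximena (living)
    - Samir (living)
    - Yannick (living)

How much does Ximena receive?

Ximena receives £90,000.

The entire £720,000 passes to the siblings and their issue.
That amount (£720,000) is divided into 4 shares of £180,000: Uma, Samir, and Yannick each take £180,000; Dora's £180,000 share passes to Dora's issue.
Dora's share (£180,000) is divided into 2 shares of £90,000: Cormac and Ximena each take £90,000.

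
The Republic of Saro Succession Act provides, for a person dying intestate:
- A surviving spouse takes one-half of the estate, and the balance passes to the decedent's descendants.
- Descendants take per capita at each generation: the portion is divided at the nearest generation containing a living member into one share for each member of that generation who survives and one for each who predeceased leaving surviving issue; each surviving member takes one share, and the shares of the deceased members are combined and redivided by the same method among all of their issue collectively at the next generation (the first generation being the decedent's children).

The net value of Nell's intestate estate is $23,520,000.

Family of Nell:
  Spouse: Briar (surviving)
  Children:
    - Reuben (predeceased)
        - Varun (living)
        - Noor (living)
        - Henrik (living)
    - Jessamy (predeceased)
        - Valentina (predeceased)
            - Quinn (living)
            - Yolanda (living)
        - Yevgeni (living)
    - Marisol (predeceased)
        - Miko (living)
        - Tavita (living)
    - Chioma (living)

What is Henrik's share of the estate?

Henrik receives $1,260,000.

Briar takes one-half of $23,520,000 = $11,760,000. The remaining $11,760,000 passes to the descendants.
The descendants' portion ($11,760,000) is divided at the children's generation into 4 shares of $2,940,000. Chioma takes $2,940,000. The 3 shares of the deceased (Reuben, Jessamy, and Marisol) are combined into a pool of $8,820,000.
That pool ($8,820,000) is divided at the grandchildren's generation into 7 shares of $1,260,000. Varun, Noor, Henrik, Yevgeni, Miko, and Tavita each take $1,260,000. The remaining share for the deceased Valentina ($1,260,000) is carried to the next generation.
That pool ($1,260,000) is divided at the great-grandchildren's generation equally among Quinn and Yolanda: $630,000 each.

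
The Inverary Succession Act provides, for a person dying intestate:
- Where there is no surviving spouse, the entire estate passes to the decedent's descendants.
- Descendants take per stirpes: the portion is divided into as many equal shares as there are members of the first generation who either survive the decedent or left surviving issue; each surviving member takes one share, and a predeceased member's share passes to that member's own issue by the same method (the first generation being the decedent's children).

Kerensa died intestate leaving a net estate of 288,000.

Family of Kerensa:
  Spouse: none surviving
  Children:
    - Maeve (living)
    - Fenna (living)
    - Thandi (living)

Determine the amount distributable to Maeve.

The entire 288,000 passes to the descendants.
That amount (288,000) is divided into 3 shares of 96,000: Maeve, Fenna, and Thandi each take 96,000.

Maeve receives 96,000.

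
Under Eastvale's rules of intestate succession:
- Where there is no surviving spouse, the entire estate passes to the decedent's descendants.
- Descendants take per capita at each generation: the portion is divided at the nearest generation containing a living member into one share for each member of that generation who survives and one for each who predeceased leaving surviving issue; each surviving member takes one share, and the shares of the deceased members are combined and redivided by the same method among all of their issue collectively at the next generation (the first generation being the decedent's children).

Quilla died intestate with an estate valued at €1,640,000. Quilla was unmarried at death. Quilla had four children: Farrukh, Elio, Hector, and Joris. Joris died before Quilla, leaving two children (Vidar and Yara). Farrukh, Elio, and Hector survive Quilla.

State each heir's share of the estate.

Farrukh: €410,000; Elio: €410,000; Hector: €410,000; Vidar: €205,000; Yara: €205,000

The entire €1,640,000 passes to the descendants.
That amount (€1,640,000) is divided at the children's generation into 4 shares of €410,000. Farrukh, Elio, and Hector each take €410,000. The remaining share for the deceased Joris (€410,000) is carried to the next generation.
That pool (€410,000) is divided at the grandchildren's generation equally among Vidar and Yara: €205,000 each.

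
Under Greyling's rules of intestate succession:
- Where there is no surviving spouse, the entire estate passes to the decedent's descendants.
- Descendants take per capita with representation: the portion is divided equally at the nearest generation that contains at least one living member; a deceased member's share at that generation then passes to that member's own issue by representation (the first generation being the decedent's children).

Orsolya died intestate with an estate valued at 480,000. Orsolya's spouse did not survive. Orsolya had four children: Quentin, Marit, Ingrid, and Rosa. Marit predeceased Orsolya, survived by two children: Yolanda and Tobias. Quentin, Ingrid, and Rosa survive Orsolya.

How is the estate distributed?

Quentin: 120,000; Yolanda: 60,000; Tobias: 60,000; Ingrid: 120,000; Rosa: 120,000

The entire 480,000 passes to the descendants.
That amount (480,000) is divided into 4 shares of 120,000: Quentin, Ingrid, and Rosa each take 120,000; Marit's 120,000 share passes to Marit's issue.
Marit's share (120,000) is divided into 2 shares of 60,000: Yolanda and Tobias each take 60,000.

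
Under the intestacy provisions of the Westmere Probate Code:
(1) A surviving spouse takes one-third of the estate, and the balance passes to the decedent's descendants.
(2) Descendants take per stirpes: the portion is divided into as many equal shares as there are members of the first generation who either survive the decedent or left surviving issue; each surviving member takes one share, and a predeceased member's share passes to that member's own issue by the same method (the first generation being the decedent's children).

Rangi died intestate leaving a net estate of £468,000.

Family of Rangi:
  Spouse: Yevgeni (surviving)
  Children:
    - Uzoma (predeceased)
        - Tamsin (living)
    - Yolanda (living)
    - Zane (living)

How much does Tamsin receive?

Tamsin receives £104,000.

Yevgeni takes one-third of £468,000 = £156,000. The remaining £312,000 passes to the descendants.
The descendants' portion (£312,000) is divided into 3 shares of £104,000: Yolanda and Zane each take £104,000; Uzoma's £104,000 share passes to Uzoma's issue.
Uzoma's share (£104,000) passes entirely to Tamsin.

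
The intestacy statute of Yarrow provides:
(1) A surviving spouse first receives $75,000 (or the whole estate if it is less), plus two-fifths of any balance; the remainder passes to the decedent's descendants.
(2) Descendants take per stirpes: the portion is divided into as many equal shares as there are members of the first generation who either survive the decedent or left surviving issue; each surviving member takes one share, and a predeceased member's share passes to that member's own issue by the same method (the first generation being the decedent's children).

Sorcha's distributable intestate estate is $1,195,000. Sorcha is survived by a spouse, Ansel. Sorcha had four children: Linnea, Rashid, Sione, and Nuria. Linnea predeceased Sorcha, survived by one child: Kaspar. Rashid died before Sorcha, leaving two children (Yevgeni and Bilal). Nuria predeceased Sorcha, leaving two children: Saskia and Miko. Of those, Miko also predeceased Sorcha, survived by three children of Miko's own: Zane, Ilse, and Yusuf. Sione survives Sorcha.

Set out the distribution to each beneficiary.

Ansel first takes $75,000, leaving a balance of $1,120,000. Ansel then takes two-fifths of the balance ($448,000), for a total of $523,000. The remaining $672,000 passes to the descendants.
The descendants' portion ($672,000) is divided into 4 shares of $168,000: Sione takes $168,000; Linnea's $168,000 share passes to Linnea's issue; Rashid's $168,000 share passes to Rashid's issue; Nuria's $168,000 share passes to Nuria's issue.
Linnea's share ($168,000) passes entirely to Kaspar.
Rashid's share ($168,000) is divided into 2 shares of $84,000: Yevgeni and Bilal each take $84,000.
Nuria's share ($168,000) is divided into 2 shares of $84,000: Saskia takes $84,000; Miko's $84,000 share passes to Miko's issue.
Miko's share ($84,000) is divided into 3 shares of $28,000: Zane, Ilse, and Yusuf each take $28,000.

Ansel: $523,000; Kaspar: $168,000; Yevgeni: $84,000; Bilal: $84,000; Sione: $168,000; Saskia: $84,000; Zane: $28,000; Ilse: $28,000; Yusuf: $28,000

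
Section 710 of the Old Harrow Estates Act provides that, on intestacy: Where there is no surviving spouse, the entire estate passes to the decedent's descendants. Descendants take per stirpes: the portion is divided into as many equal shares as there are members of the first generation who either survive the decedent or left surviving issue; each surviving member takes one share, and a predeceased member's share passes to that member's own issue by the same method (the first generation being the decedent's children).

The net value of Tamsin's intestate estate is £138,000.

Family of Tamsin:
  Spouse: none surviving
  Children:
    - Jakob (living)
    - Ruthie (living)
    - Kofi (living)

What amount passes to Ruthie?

Ruthie receives £46,000.

The entire £138,000 passes to the descendants.
That amount (£138,000) is divided into 3 shares of £46,000: Jakob, Ruthie, and Kofi each take £46,000.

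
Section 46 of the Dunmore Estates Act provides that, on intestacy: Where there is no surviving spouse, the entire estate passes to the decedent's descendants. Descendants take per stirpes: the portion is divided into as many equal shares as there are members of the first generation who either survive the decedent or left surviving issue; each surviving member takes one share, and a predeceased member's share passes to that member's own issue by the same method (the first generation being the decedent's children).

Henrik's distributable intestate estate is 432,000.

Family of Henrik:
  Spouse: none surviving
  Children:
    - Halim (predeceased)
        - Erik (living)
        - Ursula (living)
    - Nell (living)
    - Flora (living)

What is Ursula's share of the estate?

Ursula receives 72,000.

The entire 432,000 passes to the descendants.
That amount (432,000) is divided into 3 shares of 144,000: Nell and Flora each take 144,000; Halim's 144,000 share passes to Halim's issue.
Halim's share (144,000) is divided into 2 shares of 72,000: Erik and Ursula each take 72,000.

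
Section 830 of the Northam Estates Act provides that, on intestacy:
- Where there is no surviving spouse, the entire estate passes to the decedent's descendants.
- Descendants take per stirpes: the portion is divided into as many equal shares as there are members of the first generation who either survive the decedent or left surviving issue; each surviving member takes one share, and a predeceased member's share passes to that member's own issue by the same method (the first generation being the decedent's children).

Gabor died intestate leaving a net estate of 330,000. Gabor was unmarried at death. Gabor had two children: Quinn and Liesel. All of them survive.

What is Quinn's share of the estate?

Quinn receives 165,000.

The entire 330,000 passes to the descendants.
That amount (330,000) is divided into 2 shares of 165,000: Quinn and Liesel each take 165,000.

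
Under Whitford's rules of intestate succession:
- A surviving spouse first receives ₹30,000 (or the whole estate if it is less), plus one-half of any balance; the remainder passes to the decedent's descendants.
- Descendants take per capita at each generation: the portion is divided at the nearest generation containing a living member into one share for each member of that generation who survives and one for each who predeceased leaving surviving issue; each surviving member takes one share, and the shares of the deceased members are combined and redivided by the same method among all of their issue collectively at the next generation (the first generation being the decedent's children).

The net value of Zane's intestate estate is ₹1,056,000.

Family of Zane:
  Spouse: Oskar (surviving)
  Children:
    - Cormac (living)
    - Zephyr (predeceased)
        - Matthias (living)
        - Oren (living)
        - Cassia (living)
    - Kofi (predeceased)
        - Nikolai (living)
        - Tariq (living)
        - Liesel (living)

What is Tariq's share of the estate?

Oskar first takes ₹30,000, leaving a balance of ₹1,026,000. Oskar then takes one-half of the balance (₹513,000), for a total of ₹543,000. The remaining ₹513,000 passes to the descendants.
The descendants' portion (₹513,000) is divided at the children's generation into 3 shares of ₹171,000. Cormac takes ₹171,000. The 2 shares of the deceased (Zephyr and Kofi) are combined into a pool of ₹342,000.
That pool (₹342,000) is divided at the grandchildren's generation equally among Matthias, Oren, Cassia, Nikolai, Tariq, and Liesel: ₹57,000 each.

Tariq receives ₹57,000.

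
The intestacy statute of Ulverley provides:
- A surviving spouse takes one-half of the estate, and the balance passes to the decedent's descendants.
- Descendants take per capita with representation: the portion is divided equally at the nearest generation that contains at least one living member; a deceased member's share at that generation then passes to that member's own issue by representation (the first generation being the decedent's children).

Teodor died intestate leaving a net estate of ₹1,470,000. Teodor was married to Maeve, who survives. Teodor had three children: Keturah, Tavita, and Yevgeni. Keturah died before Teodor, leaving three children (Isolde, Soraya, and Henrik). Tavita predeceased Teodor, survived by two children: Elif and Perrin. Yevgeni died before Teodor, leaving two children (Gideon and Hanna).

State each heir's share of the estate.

Maeve takes one-half of ₹1,470,000 = ₹735,000. The remaining ₹735,000 passes to the descendants.
No child survives, so the initial division is made at the grandchildren's generation.
The descendants' portion (₹735,000) is divided into 7 shares of ₹105,000: Isolde, Soraya, Henrik, Elif, Perrin, Gideon, and Hanna each take ₹105,000.

Maeve: ₹735,000; Isolde: ₹105,000; Soraya: ₹105,000; Henrik: ₹105,000; Elif: ₹105,000; Perrin: ₹105,000; Gideon: ₹105,000; Hanna: ₹105,000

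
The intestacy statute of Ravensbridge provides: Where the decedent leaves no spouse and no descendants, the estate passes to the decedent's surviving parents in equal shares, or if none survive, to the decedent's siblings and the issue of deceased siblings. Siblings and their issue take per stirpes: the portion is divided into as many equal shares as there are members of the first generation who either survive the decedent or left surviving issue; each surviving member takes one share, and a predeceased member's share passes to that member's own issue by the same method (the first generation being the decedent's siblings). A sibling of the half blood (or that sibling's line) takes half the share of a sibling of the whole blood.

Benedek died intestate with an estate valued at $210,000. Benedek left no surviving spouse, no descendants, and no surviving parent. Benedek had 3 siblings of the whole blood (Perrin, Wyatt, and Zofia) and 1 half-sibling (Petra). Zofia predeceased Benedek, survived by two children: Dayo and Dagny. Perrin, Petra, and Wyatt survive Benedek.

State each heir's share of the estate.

Perrin: $60,000; Petra: $30,000; Wyatt: $60,000; Dayo: $30,000; Dagny: $30,000

The entire $210,000 passes to the siblings and their issue.
Counting each half-blood sibling's line as half a unit, there are 7/2 units in $210,000, so one unit is $60,000. Whole-blood lines (Perrin, Wyatt, and Zofia) take $60,000 each; half-blood lines (Petra) take $30,000 each.
Zofia's share ($60,000) is divided into 2 shares of $30,000: Dayo and Dagny each take $30,000.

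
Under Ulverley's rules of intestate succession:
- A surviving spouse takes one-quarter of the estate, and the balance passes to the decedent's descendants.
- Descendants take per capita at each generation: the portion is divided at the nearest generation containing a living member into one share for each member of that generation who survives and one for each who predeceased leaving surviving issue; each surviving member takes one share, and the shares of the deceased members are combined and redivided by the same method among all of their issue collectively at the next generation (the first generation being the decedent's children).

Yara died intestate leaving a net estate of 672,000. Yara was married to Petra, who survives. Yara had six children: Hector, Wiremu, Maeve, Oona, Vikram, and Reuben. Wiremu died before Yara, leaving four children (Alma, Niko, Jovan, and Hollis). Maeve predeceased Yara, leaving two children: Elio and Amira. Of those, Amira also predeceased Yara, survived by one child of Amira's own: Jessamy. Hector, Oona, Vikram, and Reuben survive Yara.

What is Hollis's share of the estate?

Hollis receives 28,000.

Petra takes one-quarter of 672,000 = 168,000. The remaining 504,000 passes to the descendants.
The descendants' portion (504,000) is divided at the children's generation into 6 shares of 84,000. Hector, Oona, Vikram, and Reuben each take 84,000. The 2 shares of the deceased (Wiremu and Maeve) are combined into a pool of 168,000.
That pool (168,000) is divided at the grandchildren's generation into 6 shares of 28,000. Alma, Niko, Jovan, Hollis, and Elio each take 28,000. The remaining share for the deceased Amira (28,000) is carried to the next generation.
That pool (28,000) passes entirely to Jessamy, the sole taker at the great-grandchildren's generation.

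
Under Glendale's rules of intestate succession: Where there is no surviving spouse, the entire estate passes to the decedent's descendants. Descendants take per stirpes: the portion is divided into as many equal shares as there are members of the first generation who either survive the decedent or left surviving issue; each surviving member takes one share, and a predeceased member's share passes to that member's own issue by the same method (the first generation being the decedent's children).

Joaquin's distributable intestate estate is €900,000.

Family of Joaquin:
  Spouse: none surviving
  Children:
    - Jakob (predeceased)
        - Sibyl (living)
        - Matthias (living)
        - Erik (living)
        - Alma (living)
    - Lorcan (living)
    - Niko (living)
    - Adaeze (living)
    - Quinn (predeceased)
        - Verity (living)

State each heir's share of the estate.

Sibyl: €45,000; Matthias: €45,000; Erik: €45,000; Alma: €45,000; Lorcan: €180,000; Niko: €180,000; Adaeze: €180,000; Verity: €180,000

The entire €900,000 passes to the descendants.
That amount (€900,000) is divided into 5 shares of €180,000: Lorcan, Niko, and Adaeze each take €180,000; Jakob's €180,000 share passes to Jakob's issue; Quinn's €180,000 share passes to Quinn's issue.
Jakob's share (€180,000) is divided into 4 shares of €45,000: Sibyl, Matthias, Erik, and Alma each take €45,000.
Quinn's share (€180,000) passes entirely to Verity.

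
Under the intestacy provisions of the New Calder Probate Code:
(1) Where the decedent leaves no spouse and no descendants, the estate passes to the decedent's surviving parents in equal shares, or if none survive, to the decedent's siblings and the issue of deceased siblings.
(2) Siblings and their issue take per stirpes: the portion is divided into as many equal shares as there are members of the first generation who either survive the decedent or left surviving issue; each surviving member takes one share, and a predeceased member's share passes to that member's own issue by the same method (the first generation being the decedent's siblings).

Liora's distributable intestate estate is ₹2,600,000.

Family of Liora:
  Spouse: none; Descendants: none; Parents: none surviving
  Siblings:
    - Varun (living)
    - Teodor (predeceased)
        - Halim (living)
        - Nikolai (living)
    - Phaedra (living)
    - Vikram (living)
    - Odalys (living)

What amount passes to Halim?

Halim receives ₹260,000.

The entire ₹2,600,000 passes to the siblings and their issue.
That amount (₹2,600,000) is divided into 5 shares of ₹520,000: Varun, Phaedra, Vikram, and Odalys each take ₹520,000; Teodor's ₹520,000 share passes to Teodor's issue.
Teodor's share (₹520,000) is divided into 2 shares of ₹260,000: Halim and Nikolai each take ₹260,000.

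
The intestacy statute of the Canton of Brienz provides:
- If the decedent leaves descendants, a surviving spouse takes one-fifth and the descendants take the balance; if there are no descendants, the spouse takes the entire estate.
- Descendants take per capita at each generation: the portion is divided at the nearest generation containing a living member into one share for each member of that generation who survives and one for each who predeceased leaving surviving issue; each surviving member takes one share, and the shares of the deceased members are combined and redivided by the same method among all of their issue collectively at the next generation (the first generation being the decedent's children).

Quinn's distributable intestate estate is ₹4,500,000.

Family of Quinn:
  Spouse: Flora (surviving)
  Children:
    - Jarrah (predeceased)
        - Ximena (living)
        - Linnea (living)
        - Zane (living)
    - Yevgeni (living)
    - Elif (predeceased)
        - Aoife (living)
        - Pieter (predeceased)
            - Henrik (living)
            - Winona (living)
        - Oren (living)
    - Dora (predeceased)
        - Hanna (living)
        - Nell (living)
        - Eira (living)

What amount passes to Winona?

Winona receives ₹150,000.

Flora takes one-fifth of ₹4,500,000 = ₹900,000. The remaining ₹3,600,000 passes to the descendants.
The descendants' portion (₹3,600,000) is divided at the children's generation into 4 shares of ₹900,000. Yevgeni takes ₹900,000. The 3 shares of the deceased (Jarrah, Elif, and Dora) are combined into a pool of ₹2,700,000.
That pool (₹2,700,000) is divided at the grandchildren's generation into 9 shares of ₹300,000. Ximena, Linnea, Zane, Aoife, Oren, Hanna, Nell, and Eira each take ₹300,000. The remaining share for the deceased Pieter (₹300,000) is carried to the next generation.
That pool (₹300,000) is divided at the great-grandchildren's generation equally among Henrik and Winona: ₹150,000 each.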